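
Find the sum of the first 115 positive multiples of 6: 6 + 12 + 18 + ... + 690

Factor out 6: = 6(1 + 2 + ... + 115) = 6 × n(n+1)/2
= 6 × 115×116/2
= 6 × 6670
= 40020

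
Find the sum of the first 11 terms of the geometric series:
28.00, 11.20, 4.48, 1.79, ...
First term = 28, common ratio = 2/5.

Sₙ = a(1 - rⁿ) / (1 - r)
S_11 = 28(1 - (2/5)^11) / (1 - (2/5))
S_11 = 28(1 - (2048/48828125)) / (3/5)
S_11 = 455710052/9765625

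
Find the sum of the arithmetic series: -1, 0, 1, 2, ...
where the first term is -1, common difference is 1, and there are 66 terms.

Sₙ = n/2 × (first + last)
Last term = a + (n-1)d = -1 + (66-1)×1 = 64
S_66 = 66/2 × (-1 + 64)
S_66 = 66/2 × 63 = 2079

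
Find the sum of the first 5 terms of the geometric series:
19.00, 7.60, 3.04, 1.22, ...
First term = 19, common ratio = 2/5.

Sₙ = a(1 - rⁿ) / (1 - r)
S_5 = 19(1 - (2/5)^5) / (1 - (2/5))
S_5 = 19(1 - (32/3125)) / (3/5)
S_5 = 19589/625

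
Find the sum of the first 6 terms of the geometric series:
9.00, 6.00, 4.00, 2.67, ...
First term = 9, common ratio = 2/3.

Sₙ = a(1 - rⁿ) / (1 - r)
S_6 = 9(1 - (2/3)^6) / (1 - (2/3))
S_6 = 9(1 - (64/729)) / (1/3)
S_6 = 665/27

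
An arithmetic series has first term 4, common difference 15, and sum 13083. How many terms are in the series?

Using S = n/2 × [2a + (n-1)d]
13083 = n/2 × [2(4) + (n-1)(15)]
13083 = n/2 × [8 + 15n - 15]
26166 = n × [-7 + 15n]
15n² + (-7)n - 26166 = 0
Discriminant: Δ = (-7)² - 4(15)(-26166) = 49 + 1569960 = 1570009
√Δ = 1253
n = [-(-7) + √Δ] / (2·15) = (7 + 1253) / 30 = 1260 / 30 = 42
(The negative root is discarded since n must be a positive integer.)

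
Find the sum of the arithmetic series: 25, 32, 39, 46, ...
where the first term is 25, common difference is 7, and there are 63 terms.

Sₙ = n/2 × (first + last)
Last term = a + (n-1)d = 25 + (63-1)×7 = 459
S_63 = 63/2 × (25 + 459)
S_63 = 63/2 × 484 = 15246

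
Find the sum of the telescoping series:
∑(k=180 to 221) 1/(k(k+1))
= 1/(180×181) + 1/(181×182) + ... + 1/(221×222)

Partial fractions: 1/(k(k+1)) = 1/k - 1/(k+1)
The series telescopes:
= (1/180 - 1/181) + (1/181 - 1/182) + ... + (1/221 - 1/222)
= 1/180 - 1/222
= 7/6660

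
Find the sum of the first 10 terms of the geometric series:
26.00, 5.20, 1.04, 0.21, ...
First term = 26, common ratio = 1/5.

Sₙ = a(1 - rⁿ) / (1 - r)
S_10 = 26(1 - (1/5)^10) / (1 - (1/5))
S_10 = 26(1 - (1/9765625)) / (4/5)
S_10 = 63476556/1953125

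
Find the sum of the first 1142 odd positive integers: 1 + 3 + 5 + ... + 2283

Sum of first n odd numbers = n²
= 1142²
= 1304164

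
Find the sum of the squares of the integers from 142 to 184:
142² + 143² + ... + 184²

Use ∑_{k=1}^{n} k² = n(n+1)(2n+1)/6, then subtract the first 141 terms.
∑_{k=1}^{184} k² = 184×185×369/6 = 2093460
∑_{k=1}^{141} k² = 141×142×283/6 = 944371
∑_{k=142}^{184} k² = 2093460 - 944371 = 1149089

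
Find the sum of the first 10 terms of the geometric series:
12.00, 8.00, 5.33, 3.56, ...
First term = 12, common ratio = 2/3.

Sₙ = a(1 - rⁿ) / (1 - r)
S_10 = 12(1 - (2/3)^10) / (1 - (2/3))
S_10 = 12(1 - (1024/59049)) / (1/3)
S_10 = 232100/6561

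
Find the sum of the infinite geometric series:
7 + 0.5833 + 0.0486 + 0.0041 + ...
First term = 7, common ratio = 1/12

For |r| < 1, S = a / (1 - r)
S = 7 / (1 - (1/12))
S = 7 / (11/12)
S = 84/11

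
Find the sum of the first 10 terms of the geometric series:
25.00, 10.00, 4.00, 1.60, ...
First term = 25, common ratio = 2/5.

Sₙ = a(1 - rⁿ) / (1 - r)
S_10 = 25(1 - (2/5)^10) / (1 - (2/5))
S_10 = 25(1 - (1024/9765625)) / (3/5)
S_10 = 3254867/78125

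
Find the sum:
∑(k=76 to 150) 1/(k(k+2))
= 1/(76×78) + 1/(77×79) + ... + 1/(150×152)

Partial fractions: 1/(k(k+2)) = (1/2)[1/k - 1/(k+2)]
Telescoping leaves the first two and last two terms:
= (1/2)[1/76 + 1/77 - 1/151 - 1/152]
= 22875/3534608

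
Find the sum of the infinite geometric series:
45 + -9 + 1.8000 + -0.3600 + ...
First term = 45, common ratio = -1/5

For |r| < 1, S = a / (1 - r)
S = 45 / (1 - (-1/5))
S = 45 / (6/5)
S = 75/2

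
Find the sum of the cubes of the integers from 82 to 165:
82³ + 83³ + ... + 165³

Use ∑_{k=1}^{n} k³ = [n(n+1)/2]², then subtract the first 81 terms.
∑_{k=1}^{165} k³ = [165×166/2]² = 13695² = 187553025
∑_{k=1}^{81} k³ = [81×82/2]² = 3321² = 11029041
∑_{k=82}^{165} k³ = 187553025 - 11029041 = 176523984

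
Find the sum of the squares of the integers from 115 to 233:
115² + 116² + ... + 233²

Use ∑_{k=1}^{n} k² = n(n+1)(2n+1)/6, then subtract the first 114 terms.
∑_{k=1}^{233} k² = 233×234×467/6 = 4243629
∑_{k=1}^{114} k² = 114×115×229/6 = 500365
∑_{k=115}^{233} k² = 4243629 - 500365 = 3743264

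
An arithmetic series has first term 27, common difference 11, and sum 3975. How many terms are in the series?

Using S = n/2 × [2a + (n-1)d]
3975 = n/2 × [2(27) + (n-1)(11)]
3975 = n/2 × [54 + 11n - 11]
7950 = n × [43 + 11n]
11n² + (43)n - 7950 = 0
Discriminant: Δ = (43)² - 4(11)(-7950) = 1849 + 349800 = 351649
√Δ = 593
n = [-(43) + √Δ] / (2·11) = (-43 + 593) / 22 = 550 / 22 = 25
(The negative root is discarded since n must be a positive integer.)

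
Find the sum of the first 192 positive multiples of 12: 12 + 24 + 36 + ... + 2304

Factor out 12: = 12(1 + 2 + ... + 192) = 12 × n(n+1)/2
= 12 × 192×193/2
= 12 × 18528
= 222336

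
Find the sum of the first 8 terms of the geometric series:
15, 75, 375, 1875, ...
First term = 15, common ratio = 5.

Sₙ = a(1 - rⁿ) / (1 - r)
S_8 = 15(1 - 5^8) / (1 - 5)
S_8 = 15(1 - 390625) / (-4)
S_8 = 1464840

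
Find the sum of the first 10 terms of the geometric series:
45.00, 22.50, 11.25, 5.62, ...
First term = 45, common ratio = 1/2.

Sₙ = a(1 - rⁿ) / (1 - r)
S_10 = 45(1 - (1/2)^10) / (1 - (1/2))
S_10 = 45(1 - (1/1024)) / (1/2)
S_10 = 46035/512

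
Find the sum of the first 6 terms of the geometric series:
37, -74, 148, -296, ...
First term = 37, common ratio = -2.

Sₙ = a(1 - rⁿ) / (1 - r)
S_6 = 37(1 - (-2)^6) / (1 - (-2))
S_6 = 37(1 - 64) / (3)
S_6 = -777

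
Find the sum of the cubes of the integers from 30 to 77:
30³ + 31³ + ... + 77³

Use ∑_{k=1}^{n} k³ = [n(n+1)/2]², then subtract the first 29 terms.
∑_{k=1}^{77} k³ = [77×78/2]² = 3003² = 9018009
∑_{k=1}^{29} k³ = [29×30/2]² = 435² = 189225
∑_{k=30}^{77} k³ = 9018009 - 189225 = 8828784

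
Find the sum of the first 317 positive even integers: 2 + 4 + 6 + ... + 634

Sum of first n even numbers = n(n+1)
= 317×318
= 100806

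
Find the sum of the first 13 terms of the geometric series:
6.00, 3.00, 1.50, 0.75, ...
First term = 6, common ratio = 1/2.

Sₙ = a(1 - rⁿ) / (1 - r)
S_13 = 6(1 - (1/2)^13) / (1 - (1/2))
S_13 = 6(1 - (1/8192)) / (1/2)
S_13 = 24573/2048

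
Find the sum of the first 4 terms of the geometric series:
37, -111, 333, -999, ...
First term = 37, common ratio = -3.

Sₙ = a(1 - rⁿ) / (1 - r)
S_4 = 37(1 - (-3)^4) / (1 - (-3))
S_4 = 37(1 - 81) / (4)
S_4 = -740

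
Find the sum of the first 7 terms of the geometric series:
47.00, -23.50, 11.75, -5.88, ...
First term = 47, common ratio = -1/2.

Sₙ = a(1 - rⁿ) / (1 - r)
S_7 = 47(1 - (-1/2)^7) / (1 - (-1/2))
S_7 = 47(1 - (-1/128)) / (3/2)
S_7 = 2021/64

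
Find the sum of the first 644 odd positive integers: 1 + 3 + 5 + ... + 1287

Sum of first n odd numbers = n²
= 644²
= 414736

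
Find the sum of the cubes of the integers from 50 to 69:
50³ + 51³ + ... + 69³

Use ∑_{k=1}^{n} k³ = [n(n+1)/2]², then subtract the first 49 terms.
∑_{k=1}^{69} k³ = [69×70/2]² = 2415² = 5832225
∑_{k=1}^{49} k³ = [49×50/2]² = 1225² = 1500625
∑_{k=50}^{69} k³ = 5832225 - 1500625 = 4331600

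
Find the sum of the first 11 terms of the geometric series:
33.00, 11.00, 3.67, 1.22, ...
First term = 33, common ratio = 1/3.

Sₙ = a(1 - rⁿ) / (1 - r)
S_11 = 33(1 - (1/3)^11) / (1 - (1/3))
S_11 = 33(1 - (1/177147)) / (2/3)
S_11 = 974303/19683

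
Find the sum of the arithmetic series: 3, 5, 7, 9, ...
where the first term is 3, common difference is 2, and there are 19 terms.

Sₙ = n/2 × (first + last)
Last term = a + (n-1)d = 3 + (19-1)×2 = 39
S_19 = 19/2 × (3 + 39)
S_19 = 19/2 × 42 = 399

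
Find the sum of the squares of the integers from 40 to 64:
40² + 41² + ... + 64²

Use ∑_{k=1}^{n} k² = n(n+1)(2n+1)/6, then subtract the first 39 terms.
∑_{k=1}^{64} k² = 64×65×129/6 = 89440
∑_{k=1}^{39} k² = 39×40×79/6 = 20540
∑_{k=40}^{64} k² = 89440 - 20540 = 68900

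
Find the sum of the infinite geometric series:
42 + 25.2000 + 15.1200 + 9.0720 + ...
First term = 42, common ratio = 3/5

For |r| < 1, S = a / (1 - r)
S = 42 / (1 - (3/5))
S = 42 / (2/5)
S = 105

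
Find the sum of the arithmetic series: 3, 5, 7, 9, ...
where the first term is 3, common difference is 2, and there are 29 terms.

Sₙ = n/2 × (first + last)
Last term = a + (n-1)d = 3 + (29-1)×2 = 59
S_29 = 29/2 × (3 + 59)
S_29 = 29/2 × 62 = 899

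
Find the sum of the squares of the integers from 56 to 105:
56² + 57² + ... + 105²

Use ∑_{k=1}^{n} k² = n(n+1)(2n+1)/6, then subtract the first 55 terms.
∑_{k=1}^{105} k² = 105×106×211/6 = 391405
∑_{k=1}^{55} k² = 55×56×111/6 = 56980
∑_{k=56}^{105} k² = 391405 - 56980 = 334425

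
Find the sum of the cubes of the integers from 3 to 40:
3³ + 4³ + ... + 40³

Use ∑_{k=1}^{n} k³ = [n(n+1)/2]², then subtract the first 2 terms.
∑_{k=1}^{40} k³ = [40×41/2]² = 820² = 672400
∑_{k=1}^{2} k³ = [2×3/2]² = 3² = 9
∑_{k=3}^{40} k³ = 672400 - 9 = 672391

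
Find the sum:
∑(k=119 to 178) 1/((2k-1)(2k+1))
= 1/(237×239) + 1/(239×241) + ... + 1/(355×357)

Partial fractions: 1/((2k-1)(2k+1)) = (1/2)[1/(2k-1) - 1/(2k+1)]
The series telescopes:
= (1/2)[1/237 - 1/357]
= 20/28203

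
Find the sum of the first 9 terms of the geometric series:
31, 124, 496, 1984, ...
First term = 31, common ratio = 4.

Sₙ = a(1 - rⁿ) / (1 - r)
S_9 = 31(1 - 4^9) / (1 - 4)
S_9 = 31(1 - 262144) / (-3)
S_9 = 2708811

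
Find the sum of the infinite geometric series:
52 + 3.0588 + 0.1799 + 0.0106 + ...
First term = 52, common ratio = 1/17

For |r| < 1, S = a / (1 - r)
S = 52 / (1 - (1/17))
S = 52 / (16/17)
S = 221/4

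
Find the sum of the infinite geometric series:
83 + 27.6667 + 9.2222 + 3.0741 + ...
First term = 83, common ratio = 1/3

For |r| < 1, S = a / (1 - r)
S = 83 / (1 - (1/3))
S = 83 / (2/3)
S = 249/2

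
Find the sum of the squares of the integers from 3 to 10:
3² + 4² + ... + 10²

Use ∑_{k=1}^{n} k² = n(n+1)(2n+1)/6, then subtract the first 2 terms.
∑_{k=1}^{10} k² = 10×11×21/6 = 385
∑_{k=1}^{2} k² = 2×3×5/6 = 5
∑_{k=3}^{10} k² = 385 - 5 = 380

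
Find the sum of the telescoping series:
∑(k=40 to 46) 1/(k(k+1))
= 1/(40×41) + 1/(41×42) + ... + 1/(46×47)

Partial fractions: 1/(k(k+1)) = 1/k - 1/(k+1)
The series telescopes:
= (1/40 - 1/41) + (1/41 - 1/42) + ... + (1/46 - 1/47)
= 1/40 - 1/47
= 7/1880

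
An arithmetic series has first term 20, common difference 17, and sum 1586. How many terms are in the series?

Using S = n/2 × [2a + (n-1)d]
1586 = n/2 × [2(20) + (n-1)(17)]
1586 = n/2 × [40 + 17n - 17]
3172 = n × [23 + 17n]
17n² + (23)n - 3172 = 0
Discriminant: Δ = (23)² - 4(17)(-3172) = 529 + 215696 = 216225
√Δ = 465
n = [-(23) + √Δ] / (2·17) = (-23 + 465) / 34 = 442 / 34 = 13
(The negative root is discarded since n must be a positive integer.)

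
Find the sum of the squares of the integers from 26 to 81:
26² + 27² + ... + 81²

Use ∑_{k=1}^{n} k² = n(n+1)(2n+1)/6, then subtract the first 25 terms.
∑_{k=1}^{81} k² = 81×82×163/6 = 180441
∑_{k=1}^{25} k² = 25×26×51/6 = 5525
∑_{k=26}^{81} k² = 180441 - 5525 = 174916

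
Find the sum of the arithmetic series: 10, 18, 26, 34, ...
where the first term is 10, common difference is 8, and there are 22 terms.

Sₙ = n/2 × (first + last)
Last term = a + (n-1)d = 10 + (22-1)×8 = 178
S_22 = 22/2 × (10 + 178)
S_22 = 22/2 × 188 = 2068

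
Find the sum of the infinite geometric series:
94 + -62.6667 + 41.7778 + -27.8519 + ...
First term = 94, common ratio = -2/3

For |r| < 1, S = a / (1 - r)
S = 94 / (1 - (-2/3))
S = 94 / (5/3)
S = 282/5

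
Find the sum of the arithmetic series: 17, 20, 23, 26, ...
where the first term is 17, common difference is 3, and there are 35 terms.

Sₙ = n/2 × (first + last)
Last term = a + (n-1)d = 17 + (35-1)×3 = 119
S_35 = 35/2 × (17 + 119)
S_35 = 35/2 × 136 = 2380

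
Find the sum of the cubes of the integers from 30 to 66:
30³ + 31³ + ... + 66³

Use ∑_{k=1}^{n} k³ = [n(n+1)/2]², then subtract the first 29 terms.
∑_{k=1}^{66} k³ = [66×67/2]² = 2211² = 4888521
∑_{k=1}^{29} k³ = [29×30/2]² = 435² = 189225
∑_{k=30}^{66} k³ = 4888521 - 189225 = 4699296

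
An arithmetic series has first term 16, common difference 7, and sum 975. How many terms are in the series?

Using S = n/2 × [2a + (n-1)d]
975 = n/2 × [2(16) + (n-1)(7)]
975 = n/2 × [32 + 7n - 7]
1950 = n × [25 + 7n]
7n² + (25)n - 1950 = 0
Discriminant: Δ = (25)² - 4(7)(-1950) = 625 + 54600 = 55225
√Δ = 235
n = [-(25) + √Δ] / (2·7) = (-25 + 235) / 14 = 210 / 14 = 15
(The negative root is discarded since n must be a positive integer.)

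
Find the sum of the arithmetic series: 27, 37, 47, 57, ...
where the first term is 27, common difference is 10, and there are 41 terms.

Sₙ = n/2 × (first + last)
Last term = a + (n-1)d = 27 + (41-1)×10 = 427
S_41 = 41/2 × (27 + 427)
S_41 = 41/2 × 454 = 9307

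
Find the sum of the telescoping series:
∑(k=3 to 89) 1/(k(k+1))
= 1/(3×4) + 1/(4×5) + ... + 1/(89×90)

Partial fractions: 1/(k(k+1)) = 1/k - 1/(k+1)
The series telescopes:
= (1/3 - 1/4) + (1/4 - 1/5) + ... + (1/89 - 1/90)
= 1/3 - 1/90
= 29/90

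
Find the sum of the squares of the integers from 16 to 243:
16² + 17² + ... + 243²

Use ∑_{k=1}^{n} k² = n(n+1)(2n+1)/6, then subtract the first 15 terms.
∑_{k=1}^{243} k² = 243×244×487/6 = 4812534
∑_{k=1}^{15} k² = 15×16×31/6 = 1240
∑_{k=16}^{243} k² = 4812534 - 1240 = 4811294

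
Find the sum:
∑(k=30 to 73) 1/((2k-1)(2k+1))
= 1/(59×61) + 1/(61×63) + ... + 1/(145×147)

Partial fractions: 1/((2k-1)(2k+1)) = (1/2)[1/(2k-1) - 1/(2k+1)]
The series telescopes:
= (1/2)[1/59 - 1/147]
= 44/8673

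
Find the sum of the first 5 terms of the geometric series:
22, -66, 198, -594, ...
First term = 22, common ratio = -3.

Sₙ = a(1 - rⁿ) / (1 - r)
S_5 = 22(1 - (-3)^5) / (1 - (-3))
S_5 = 22(1 - (-243)) / (4)
S_5 = 1342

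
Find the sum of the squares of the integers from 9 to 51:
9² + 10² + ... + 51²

Use ∑_{k=1}^{n} k² = n(n+1)(2n+1)/6, then subtract the first 8 terms.
∑_{k=1}^{51} k² = 51×52×103/6 = 45526
∑_{k=1}^{8} k² = 8×9×17/6 = 204
∑_{k=9}^{51} k² = 45526 - 204 = 45322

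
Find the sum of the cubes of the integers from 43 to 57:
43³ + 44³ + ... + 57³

Use ∑_{k=1}^{n} k³ = [n(n+1)/2]², then subtract the first 42 terms.
∑_{k=1}^{57} k³ = [57×58/2]² = 1653² = 2732409
∑_{k=1}^{42} k³ = [42×43/2]² = 903² = 815409
∑_{k=43}^{57} k³ = 2732409 - 815409 = 1917000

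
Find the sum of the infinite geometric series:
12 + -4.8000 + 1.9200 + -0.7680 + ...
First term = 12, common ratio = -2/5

For |r| < 1, S = a / (1 - r)
S = 12 / (1 - (-2/5))
S = 12 / (7/5)
S = 60/7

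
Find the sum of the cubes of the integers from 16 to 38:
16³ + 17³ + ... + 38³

Use ∑_{k=1}^{n} k³ = [n(n+1)/2]², then subtract the first 15 terms.
∑_{k=1}^{38} k³ = [38×39/2]² = 741² = 549081
∑_{k=1}^{15} k³ = [15×16/2]² = 120² = 14400
∑_{k=16}^{38} k³ = 549081 - 14400 = 534681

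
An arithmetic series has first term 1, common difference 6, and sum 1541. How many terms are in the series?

Using S = n/2 × [2a + (n-1)d]
1541 = n/2 × [2(1) + (n-1)(6)]
1541 = n/2 × [2 + 6n - 6]
3082 = n × [-4 + 6n]
6n² + (-4)n - 3082 = 0
Discriminant: Δ = (-4)² - 4(6)(-3082) = 16 + 73968 = 73984
√Δ = 272
n = [-(-4) + √Δ] / (2·6) = (4 + 272) / 12 = 276 / 12 = 23
(The negative root is discarded since n must be a positive integer.)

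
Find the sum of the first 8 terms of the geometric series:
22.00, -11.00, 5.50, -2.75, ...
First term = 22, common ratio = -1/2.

Sₙ = a(1 - rⁿ) / (1 - r)
S_8 = 22(1 - (-1/2)^8) / (1 - (-1/2))
S_8 = 22(1 - (1/256)) / (3/2)
S_8 = 935/64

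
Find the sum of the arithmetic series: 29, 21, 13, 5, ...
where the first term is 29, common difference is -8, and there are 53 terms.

Sₙ = n/2 × (first + last)
Last term = a + (n-1)d = 29 + (53-1)×(-8) = -387
S_53 = 53/2 × (29 + (-387))
S_53 = 53/2 × (-358) = -9487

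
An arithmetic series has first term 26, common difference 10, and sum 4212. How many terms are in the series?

Using S = n/2 × [2a + (n-1)d]
4212 = n/2 × [2(26) + (n-1)(10)]
4212 = n/2 × [52 + 10n - 10]
8424 = n × [42 + 10n]
10n² + (42)n - 8424 = 0
Discriminant: Δ = (42)² - 4(10)(-8424) = 1764 + 336960 = 338724
√Δ = 582
n = [-(42) + √Δ] / (2·10) = (-42 + 582) / 20 = 540 / 20 = 27
(The negative root is discarded since n must be a positive integer.)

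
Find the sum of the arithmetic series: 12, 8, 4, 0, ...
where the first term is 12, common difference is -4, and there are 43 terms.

Sₙ = n/2 × (first + last)
Last term = a + (n-1)d = 12 + (43-1)×(-4) = -156
S_43 = 43/2 × (12 + (-156))
S_43 = 43/2 × (-144) = -3096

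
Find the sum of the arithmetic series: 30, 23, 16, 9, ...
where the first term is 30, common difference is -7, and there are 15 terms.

Sₙ = n/2 × (first + last)
Last term = a + (n-1)d = 30 + (15-1)×(-7) = -68
S_15 = 15/2 × (30 + (-68))
S_15 = 15/2 × (-38) = -285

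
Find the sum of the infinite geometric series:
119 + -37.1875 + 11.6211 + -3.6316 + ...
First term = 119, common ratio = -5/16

For |r| < 1, S = a / (1 - r)
S = 119 / (1 - (-5/16))
S = 119 / (21/16)
S = 272/3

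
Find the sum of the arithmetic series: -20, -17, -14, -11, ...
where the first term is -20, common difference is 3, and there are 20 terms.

Sₙ = n/2 × (first + last)
Last term = a + (n-1)d = -20 + (20-1)×3 = 37
S_20 = 20/2 × (-20 + 37)
S_20 = 20/2 × 17 = 170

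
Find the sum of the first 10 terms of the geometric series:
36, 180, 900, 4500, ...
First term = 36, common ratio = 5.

Sₙ = a(1 - rⁿ) / (1 - r)
S_10 = 36(1 - 5^10) / (1 - 5)
S_10 = 36(1 - 9765625) / (-4)
S_10 = 87890616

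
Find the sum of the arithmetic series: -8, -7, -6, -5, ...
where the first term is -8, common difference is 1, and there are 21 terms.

Sₙ = n/2 × (first + last)
Last term = a + (n-1)d = -8 + (21-1)×1 = 12
S_21 = 21/2 × (-8 + 12)
S_21 = 21/2 × 4 = 42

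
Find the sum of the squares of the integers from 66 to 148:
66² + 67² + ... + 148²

Use ∑_{k=1}^{n} k² = n(n+1)(2n+1)/6, then subtract the first 65 terms.
∑_{k=1}^{148} k² = 148×149×297/6 = 1091574
∑_{k=1}^{65} k² = 65×66×131/6 = 93665
∑_{k=66}^{148} k² = 1091574 - 93665 = 997909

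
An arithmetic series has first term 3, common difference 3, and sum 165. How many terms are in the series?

Using S = n/2 × [2a + (n-1)d]
165 = n/2 × [2(3) + (n-1)(3)]
165 = n/2 × [6 + 3n - 3]
330 = n × [3 + 3n]
3n² + (3)n - 330 = 0
Discriminant: Δ = (3)² - 4(3)(-330) = 9 + 3960 = 3969
√Δ = 63
n = [-(3) + √Δ] / (2·3) = (-3 + 63) / 6 = 60 / 6 = 10
(The negative root is discarded since n must be a positive integer.)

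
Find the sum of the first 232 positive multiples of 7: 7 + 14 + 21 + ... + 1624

Factor out 7: = 7(1 + 2 + ... + 232) = 7 × n(n+1)/2
= 7 × 232×233/2
= 7 × 27028
= 189196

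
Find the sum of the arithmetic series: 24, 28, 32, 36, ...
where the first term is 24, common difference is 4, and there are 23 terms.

Sₙ = n/2 × (first + last)
Last term = a + (n-1)d = 24 + (23-1)×4 = 112
S_23 = 23/2 × (24 + 112)
S_23 = 23/2 × 136 = 1564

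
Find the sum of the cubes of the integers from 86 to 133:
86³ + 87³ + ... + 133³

Use ∑_{k=1}^{n} k³ = [n(n+1)/2]², then subtract the first 85 terms.
∑_{k=1}^{133} k³ = [133×134/2]² = 8911² = 79405921
∑_{k=1}^{85} k³ = [85×86/2]² = 3655² = 13359025
∑_{k=86}^{133} k³ = 79405921 - 13359025 = 66046896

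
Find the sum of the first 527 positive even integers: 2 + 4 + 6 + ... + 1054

Sum of first n even numbers = n(n+1)
= 527×528
= 278256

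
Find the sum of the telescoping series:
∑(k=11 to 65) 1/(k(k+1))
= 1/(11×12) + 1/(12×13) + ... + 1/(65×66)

Partial fractions: 1/(k(k+1)) = 1/k - 1/(k+1)
The series telescopes:
= (1/11 - 1/12) + (1/12 - 1/13) + ... + (1/65 - 1/66)
= 1/11 - 1/66
= 5/66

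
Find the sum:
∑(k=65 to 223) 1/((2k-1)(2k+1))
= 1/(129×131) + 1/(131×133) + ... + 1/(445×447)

Partial fractions: 1/((2k-1)(2k+1)) = (1/2)[1/(2k-1) - 1/(2k+1)]
The series telescopes:
= (1/2)[1/129 - 1/447]
= 53/19221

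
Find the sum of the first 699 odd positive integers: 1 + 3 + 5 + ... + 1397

Sum of first n odd numbers = n²
= 699²
= 488601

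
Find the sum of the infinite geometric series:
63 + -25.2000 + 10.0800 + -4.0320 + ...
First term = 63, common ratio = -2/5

For |r| < 1, S = a / (1 - r)
S = 63 / (1 - (-2/5))
S = 63 / (7/5)
S = 45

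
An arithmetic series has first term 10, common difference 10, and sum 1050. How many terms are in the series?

Using S = n/2 × [2a + (n-1)d]
1050 = n/2 × [2(10) + (n-1)(10)]
1050 = n/2 × [20 + 10n - 10]
2100 = n × [10 + 10n]
10n² + (10)n - 2100 = 0
Discriminant: Δ = (10)² - 4(10)(-2100) = 100 + 84000 = 84100
√Δ = 290
n = [-(10) + √Δ] / (2·10) = (-10 + 290) / 20 = 280 / 20 = 14
(The negative root is discarded since n must be a positive integer.)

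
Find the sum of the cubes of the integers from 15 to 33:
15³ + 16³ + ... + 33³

Use ∑_{k=1}^{n} k³ = [n(n+1)/2]², then subtract the first 14 terms.
∑_{k=1}^{33} k³ = [33×34/2]² = 561² = 314721
∑_{k=1}^{14} k³ = [14×15/2]² = 105² = 11025
∑_{k=15}^{33} k³ = 314721 - 11025 = 303696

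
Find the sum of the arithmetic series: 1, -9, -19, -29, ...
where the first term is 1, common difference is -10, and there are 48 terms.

Sₙ = n/2 × (first + last)
Last term = a + (n-1)d = 1 + (48-1)×(-10) = -469
S_48 = 48/2 × (1 + (-469))
S_48 = 48/2 × (-468) = -11232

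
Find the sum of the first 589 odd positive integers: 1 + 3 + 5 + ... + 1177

Sum of first n odd numbers = n²
= 589²
= 346921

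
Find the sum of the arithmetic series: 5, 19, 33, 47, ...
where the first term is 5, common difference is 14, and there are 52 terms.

Sₙ = n/2 × (first + last)
Last term = a + (n-1)d = 5 + (52-1)×14 = 719
S_52 = 52/2 × (5 + 719)
S_52 = 52/2 × 724 = 18824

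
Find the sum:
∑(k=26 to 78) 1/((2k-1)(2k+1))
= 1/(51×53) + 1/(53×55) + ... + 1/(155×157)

Partial fractions: 1/((2k-1)(2k+1)) = (1/2)[1/(2k-1) - 1/(2k+1)]
The series telescopes:
= (1/2)[1/51 - 1/157]
= 53/8007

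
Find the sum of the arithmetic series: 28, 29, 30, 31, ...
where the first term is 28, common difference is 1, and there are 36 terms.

Sₙ = n/2 × (first + last)
Last term = a + (n-1)d = 28 + (36-1)×1 = 63
S_36 = 36/2 × (28 + 63)
S_36 = 36/2 × 91 = 1638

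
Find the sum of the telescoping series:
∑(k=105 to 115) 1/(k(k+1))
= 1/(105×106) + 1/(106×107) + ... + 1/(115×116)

Partial fractions: 1/(k(k+1)) = 1/k - 1/(k+1)
The series telescopes:
= (1/105 - 1/106) + (1/106 - 1/107) + ... + (1/115 - 1/116)
= 1/105 - 1/116
= 11/12180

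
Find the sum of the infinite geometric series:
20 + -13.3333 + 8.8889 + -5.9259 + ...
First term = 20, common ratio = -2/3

For |r| < 1, S = a / (1 - r)
S = 20 / (1 - (-2/3))
S = 20 / (5/3)
S = 12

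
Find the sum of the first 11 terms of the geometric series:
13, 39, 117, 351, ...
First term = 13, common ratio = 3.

Sₙ = a(1 - rⁿ) / (1 - r)
S_11 = 13(1 - 3^11) / (1 - 3)
S_11 = 13(1 - 177147) / (-2)
S_11 = 1151449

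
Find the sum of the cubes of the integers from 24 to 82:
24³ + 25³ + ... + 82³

Use ∑_{k=1}^{n} k³ = [n(n+1)/2]², then subtract the first 23 terms.
∑_{k=1}^{82} k³ = [82×83/2]² = 3403² = 11580409
∑_{k=1}^{23} k³ = [23×24/2]² = 276² = 76176
∑_{k=24}^{82} k³ = 11580409 - 76176 = 11504233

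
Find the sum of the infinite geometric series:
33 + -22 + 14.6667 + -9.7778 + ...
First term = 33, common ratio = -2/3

For |r| < 1, S = a / (1 - r)
S = 33 / (1 - (-2/3))
S = 33 / (5/3)
S = 99/5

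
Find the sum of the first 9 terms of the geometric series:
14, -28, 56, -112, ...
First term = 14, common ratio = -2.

Sₙ = a(1 - rⁿ) / (1 - r)
S_9 = 14(1 - (-2)^9) / (1 - (-2))
S_9 = 14(1 - (-512)) / (3)
S_9 = 2394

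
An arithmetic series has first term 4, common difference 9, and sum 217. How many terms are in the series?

Using S = n/2 × [2a + (n-1)d]
217 = n/2 × [2(4) + (n-1)(9)]
217 = n/2 × [8 + 9n - 9]
434 = n × [-1 + 9n]
9n² + (-1)n - 434 = 0
Discriminant: Δ = (-1)² - 4(9)(-434) = 1 + 15624 = 15625
√Δ = 125
n = [-(-1) + √Δ] / (2·9) = (1 + 125) / 18 = 126 / 18 = 7
(The negative root is discarded since n must be a positive integer.)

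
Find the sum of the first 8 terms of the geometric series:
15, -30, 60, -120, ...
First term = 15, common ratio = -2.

Sₙ = a(1 - rⁿ) / (1 - r)
S_8 = 15(1 - (-2)^8) / (1 - (-2))
S_8 = 15(1 - 256) / (3)
S_8 = -1275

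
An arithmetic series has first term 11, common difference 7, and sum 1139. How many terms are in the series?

Using S = n/2 × [2a + (n-1)d]
1139 = n/2 × [2(11) + (n-1)(7)]
1139 = n/2 × [22 + 7n - 7]
2278 = n × [15 + 7n]
7n² + (15)n - 2278 = 0
Discriminant: Δ = (15)² - 4(7)(-2278) = 225 + 63784 = 64009
√Δ = 253
n = [-(15) + √Δ] / (2·7) = (-15 + 253) / 14 = 238 / 14 = 17
(The negative root is discarded since n must be a positive integer.)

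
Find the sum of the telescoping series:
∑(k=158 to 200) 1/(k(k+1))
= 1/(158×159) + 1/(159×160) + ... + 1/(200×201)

Partial fractions: 1/(k(k+1)) = 1/k - 1/(k+1)
The series telescopes:
= (1/158 - 1/159) + (1/159 - 1/160) + ... + (1/200 - 1/201)
= 1/158 - 1/201
= 43/31758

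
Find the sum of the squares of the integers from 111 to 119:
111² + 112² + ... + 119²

Use ∑_{k=1}^{n} k² = n(n+1)(2n+1)/6, then subtract the first 110 terms.
∑_{k=1}^{119} k² = 119×120×239/6 = 568820
∑_{k=1}^{110} k² = 110×111×221/6 = 449735
∑_{k=111}^{119} k² = 568820 - 449735 = 119085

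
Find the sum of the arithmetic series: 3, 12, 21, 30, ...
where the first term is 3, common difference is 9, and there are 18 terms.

Sₙ = n/2 × (first + last)
Last term = a + (n-1)d = 3 + (18-1)×9 = 156
S_18 = 18/2 × (3 + 156)
S_18 = 18/2 × 159 = 1431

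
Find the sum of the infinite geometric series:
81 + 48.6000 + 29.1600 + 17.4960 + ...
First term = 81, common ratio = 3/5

For |r| < 1, S = a / (1 - r)
S = 81 / (1 - (3/5))
S = 81 / (2/5)
S = 405/2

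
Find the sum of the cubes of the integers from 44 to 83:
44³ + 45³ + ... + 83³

Use ∑_{k=1}^{n} k³ = [n(n+1)/2]², then subtract the first 43 terms.
∑_{k=1}^{83} k³ = [83×84/2]² = 3486² = 12152196
∑_{k=1}^{43} k³ = [43×44/2]² = 946² = 894916
∑_{k=44}^{83} k³ = 12152196 - 894916 = 11257280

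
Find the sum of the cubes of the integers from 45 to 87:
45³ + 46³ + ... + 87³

Use ∑_{k=1}^{n} k³ = [n(n+1)/2]², then subtract the first 44 terms.
∑_{k=1}^{87} k³ = [87×88/2]² = 3828² = 14653584
∑_{k=1}^{44} k³ = [44×45/2]² = 990² = 980100
∑_{k=45}^{87} k³ = 14653584 - 980100 = 13673484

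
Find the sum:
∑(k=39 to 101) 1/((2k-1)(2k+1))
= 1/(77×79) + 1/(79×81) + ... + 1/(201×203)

Partial fractions: 1/((2k-1)(2k+1)) = (1/2)[1/(2k-1) - 1/(2k+1)]
The series telescopes:
= (1/2)[1/77 - 1/203]
= 9/2233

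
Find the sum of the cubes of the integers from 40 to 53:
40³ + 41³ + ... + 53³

Use ∑_{k=1}^{n} k³ = [n(n+1)/2]², then subtract the first 39 terms.
∑_{k=1}^{53} k³ = [53×54/2]² = 1431² = 2047761
∑_{k=1}^{39} k³ = [39×40/2]² = 780² = 608400
∑_{k=40}^{53} k³ = 2047761 - 608400 = 1439361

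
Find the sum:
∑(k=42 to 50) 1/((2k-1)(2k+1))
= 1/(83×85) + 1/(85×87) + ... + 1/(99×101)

Partial fractions: 1/((2k-1)(2k+1)) = (1/2)[1/(2k-1) - 1/(2k+1)]
The series telescopes:
= (1/2)[1/83 - 1/101]
= 9/8383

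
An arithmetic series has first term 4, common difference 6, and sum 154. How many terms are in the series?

Using S = n/2 × [2a + (n-1)d]
154 = n/2 × [2(4) + (n-1)(6)]
154 = n/2 × [8 + 6n - 6]
308 = n × [2 + 6n]
6n² + (2)n - 308 = 0
Discriminant: Δ = (2)² - 4(6)(-308) = 4 + 7392 = 7396
√Δ = 86
n = [-(2) + √Δ] / (2·6) = (-2 + 86) / 12 = 84 / 12 = 7
(The negative root is discarded since n must be a positive integer.)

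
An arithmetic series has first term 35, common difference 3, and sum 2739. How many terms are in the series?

Using S = n/2 × [2a + (n-1)d]
2739 = n/2 × [2(35) + (n-1)(3)]
2739 = n/2 × [70 + 3n - 3]
5478 = n × [67 + 3n]
3n² + (67)n - 5478 = 0
Discriminant: Δ = (67)² - 4(3)(-5478) = 4489 + 65736 = 70225
√Δ = 265
n = [-(67) + √Δ] / (2·3) = (-67 + 265) / 6 = 198 / 6 = 33
(The negative root is discarded since n must be a positive integer.)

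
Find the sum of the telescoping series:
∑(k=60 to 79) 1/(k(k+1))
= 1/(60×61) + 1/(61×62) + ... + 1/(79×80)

Partial fractions: 1/(k(k+1)) = 1/k - 1/(k+1)
The series telescopes:
= (1/60 - 1/61) + (1/61 - 1/62) + ... + (1/79 - 1/80)
= 1/60 - 1/80
= 1/240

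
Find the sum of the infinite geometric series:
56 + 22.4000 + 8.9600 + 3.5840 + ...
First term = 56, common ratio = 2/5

For |r| < 1, S = a / (1 - r)
S = 56 / (1 - (2/5))
S = 56 / (3/5)
S = 280/3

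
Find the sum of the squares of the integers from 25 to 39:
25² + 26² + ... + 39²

Use ∑_{k=1}^{n} k² = n(n+1)(2n+1)/6, then subtract the first 24 terms.
∑_{k=1}^{39} k² = 39×40×79/6 = 20540
∑_{k=1}^{24} k² = 24×25×49/6 = 4900
∑_{k=25}^{39} k² = 20540 - 4900 = 15640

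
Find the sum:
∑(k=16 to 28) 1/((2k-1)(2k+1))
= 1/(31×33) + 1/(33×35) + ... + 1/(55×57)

Partial fractions: 1/((2k-1)(2k+1)) = (1/2)[1/(2k-1) - 1/(2k+1)]
The series telescopes:
= (1/2)[1/31 - 1/57]
= 13/1767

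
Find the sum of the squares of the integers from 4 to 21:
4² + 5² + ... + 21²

Use ∑_{k=1}^{n} k² = n(n+1)(2n+1)/6, then subtract the first 3 terms.
∑_{k=1}^{21} k² = 21×22×43/6 = 3311
∑_{k=1}^{3} k² = 3×4×7/6 = 14
∑_{k=4}^{21} k² = 3311 - 14 = 3297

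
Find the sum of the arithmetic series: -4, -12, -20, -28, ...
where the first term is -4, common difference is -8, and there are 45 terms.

Sₙ = n/2 × (first + last)
Last term = a + (n-1)d = -4 + (45-1)×(-8) = -356
S_45 = 45/2 × (-4 + (-356))
S_45 = 45/2 × (-360) = -8100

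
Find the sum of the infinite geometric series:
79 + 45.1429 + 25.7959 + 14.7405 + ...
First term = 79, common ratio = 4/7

For |r| < 1, S = a / (1 - r)
S = 79 / (1 - (4/7))
S = 79 / (3/7)
S = 553/3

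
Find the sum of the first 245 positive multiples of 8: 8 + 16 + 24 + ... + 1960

Factor out 8: = 8(1 + 2 + ... + 245) = 8 × n(n+1)/2
= 8 × 245×246/2
= 8 × 30135
= 241080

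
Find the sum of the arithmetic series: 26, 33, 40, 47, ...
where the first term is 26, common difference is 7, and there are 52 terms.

Sₙ = n/2 × (first + last)
Last term = a + (n-1)d = 26 + (52-1)×7 = 383
S_52 = 52/2 × (26 + 383)
S_52 = 52/2 × 409 = 10634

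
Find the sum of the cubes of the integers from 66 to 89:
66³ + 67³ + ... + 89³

Use ∑_{k=1}^{n} k³ = [n(n+1)/2]², then subtract the first 65 terms.
∑_{k=1}^{89} k³ = [89×90/2]² = 4005² = 16040025
∑_{k=1}^{65} k³ = [65×66/2]² = 2145² = 4601025
∑_{k=66}^{89} k³ = 16040025 - 4601025 = 11439000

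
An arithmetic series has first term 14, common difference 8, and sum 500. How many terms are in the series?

Using S = n/2 × [2a + (n-1)d]
500 = n/2 × [2(14) + (n-1)(8)]
500 = n/2 × [28 + 8n - 8]
1000 = n × [20 + 8n]
8n² + (20)n - 1000 = 0
Discriminant: Δ = (20)² - 4(8)(-1000) = 400 + 32000 = 32400
√Δ = 180
n = [-(20) + √Δ] / (2·8) = (-20 + 180) / 16 = 160 / 16 = 10
(The negative root is discarded since n must be a positive integer.)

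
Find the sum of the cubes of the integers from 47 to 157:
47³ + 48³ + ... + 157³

Use ∑_{k=1}^{n} k³ = [n(n+1)/2]², then subtract the first 46 terms.
∑_{k=1}^{157} k³ = [157×158/2]² = 12403² = 153834409
∑_{k=1}^{46} k³ = [46×47/2]² = 1081² = 1168561
∑_{k=47}^{157} k³ = 153834409 - 1168561 = 152665848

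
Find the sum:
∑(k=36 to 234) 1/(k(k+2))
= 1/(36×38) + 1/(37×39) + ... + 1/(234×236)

Partial fractions: 1/(k(k+2)) = (1/2)[1/k - 1/(k+2)]
Telescoping leaves the first two and last two terms:
= (1/2)[1/36 + 1/37 - 1/235 - 1/236]
= 427651/18468180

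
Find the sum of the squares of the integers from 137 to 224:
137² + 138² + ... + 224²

Use ∑_{k=1}^{n} k² = n(n+1)(2n+1)/6, then subtract the first 136 terms.
∑_{k=1}^{224} k² = 224×225×449/6 = 3771600
∑_{k=1}^{136} k² = 136×137×273/6 = 847756
∑_{k=137}^{224} k² = 3771600 - 847756 = 2923844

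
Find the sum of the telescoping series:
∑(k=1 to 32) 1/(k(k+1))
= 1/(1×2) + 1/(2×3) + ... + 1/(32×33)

Partial fractions: 1/(k(k+1)) = 1/k - 1/(k+1)
The series telescopes:
= (1/1 - 1/2) + (1/2 - 1/3) + ... + (1/32 - 1/33)
= 1/1 - 1/33
= 32/33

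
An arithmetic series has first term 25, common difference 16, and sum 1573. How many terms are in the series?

Using S = n/2 × [2a + (n-1)d]
1573 = n/2 × [2(25) + (n-1)(16)]
1573 = n/2 × [50 + 16n - 16]
3146 = n × [34 + 16n]
16n² + (34)n - 3146 = 0
Discriminant: Δ = (34)² - 4(16)(-3146) = 1156 + 201344 = 202500
√Δ = 450
n = [-(34) + √Δ] / (2·16) = (-34 + 450) / 32 = 416 / 32 = 13
(The negative root is discarded since n must be a positive integer.)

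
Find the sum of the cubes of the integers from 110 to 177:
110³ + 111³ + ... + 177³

Use ∑_{k=1}^{n} k³ = [n(n+1)/2]², then subtract the first 109 terms.
∑_{k=1}^{177} k³ = [177×178/2]² = 15753² = 248157009
∑_{k=1}^{109} k³ = [109×110/2]² = 5995² = 35940025
∑_{k=110}^{177} k³ = 248157009 - 35940025 = 212216984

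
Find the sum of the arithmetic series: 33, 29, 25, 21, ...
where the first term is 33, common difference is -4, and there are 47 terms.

Sₙ = n/2 × (first + last)
Last term = a + (n-1)d = 33 + (47-1)×(-4) = -151
S_47 = 47/2 × (33 + (-151))
S_47 = 47/2 × (-118) = -2773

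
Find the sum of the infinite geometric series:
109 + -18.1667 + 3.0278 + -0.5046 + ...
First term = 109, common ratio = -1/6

For |r| < 1, S = a / (1 - r)
S = 109 / (1 - (-1/6))
S = 109 / (7/6)
S = 654/7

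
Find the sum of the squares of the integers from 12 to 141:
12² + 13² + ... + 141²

Use ∑_{k=1}^{n} k² = n(n+1)(2n+1)/6, then subtract the first 11 terms.
∑_{k=1}^{141} k² = 141×142×283/6 = 944371
∑_{k=1}^{11} k² = 11×12×23/6 = 506
∑_{k=12}^{141} k² = 944371 - 506 = 943865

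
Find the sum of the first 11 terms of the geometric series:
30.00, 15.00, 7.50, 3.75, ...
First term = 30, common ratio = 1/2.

Sₙ = a(1 - rⁿ) / (1 - r)
S_11 = 30(1 - (1/2)^11) / (1 - (1/2))
S_11 = 30(1 - (1/2048)) / (1/2)
S_11 = 30705/512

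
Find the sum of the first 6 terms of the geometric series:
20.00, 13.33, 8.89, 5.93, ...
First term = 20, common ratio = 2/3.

Sₙ = a(1 - rⁿ) / (1 - r)
S_6 = 20(1 - (2/3)^6) / (1 - (2/3))
S_6 = 20(1 - (64/729)) / (1/3)
S_6 = 13300/243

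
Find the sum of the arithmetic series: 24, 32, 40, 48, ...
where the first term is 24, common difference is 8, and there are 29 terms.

Sₙ = n/2 × (first + last)
Last term = a + (n-1)d = 24 + (29-1)×8 = 248
S_29 = 29/2 × (24 + 248)
S_29 = 29/2 × 272 = 3944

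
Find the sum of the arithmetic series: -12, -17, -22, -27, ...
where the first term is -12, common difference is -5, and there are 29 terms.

Sₙ = n/2 × (first + last)
Last term = a + (n-1)d = -12 + (29-1)×(-5) = -152
S_29 = 29/2 × (-12 + (-152))
S_29 = 29/2 × (-164) = -2378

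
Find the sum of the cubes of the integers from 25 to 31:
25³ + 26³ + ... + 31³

Use ∑_{k=1}^{n} k³ = [n(n+1)/2]², then subtract the first 24 terms.
∑_{k=1}^{31} k³ = [31×32/2]² = 496² = 246016
∑_{k=1}^{24} k³ = [24×25/2]² = 300² = 90000
∑_{k=25}^{31} k³ = 246016 - 90000 = 156016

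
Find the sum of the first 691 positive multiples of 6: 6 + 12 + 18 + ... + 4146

Factor out 6: = 6(1 + 2 + ... + 691) = 6 × n(n+1)/2
= 6 × 691×692/2
= 6 × 239086
= 1434516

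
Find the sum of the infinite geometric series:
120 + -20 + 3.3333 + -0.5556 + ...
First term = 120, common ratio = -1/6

For |r| < 1, S = a / (1 - r)
S = 120 / (1 - (-1/6))
S = 120 / (7/6)
S = 720/7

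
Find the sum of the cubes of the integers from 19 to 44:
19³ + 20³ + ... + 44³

Use ∑_{k=1}^{n} k³ = [n(n+1)/2]², then subtract the first 18 terms.
∑_{k=1}^{44} k³ = [44×45/2]² = 990² = 980100
∑_{k=1}^{18} k³ = [18×19/2]² = 171² = 29241
∑_{k=19}^{44} k³ = 980100 - 29241 = 950859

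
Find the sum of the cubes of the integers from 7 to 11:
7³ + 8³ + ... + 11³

Use ∑_{k=1}^{n} k³ = [n(n+1)/2]², then subtract the first 6 terms.
∑_{k=1}^{11} k³ = [11×12/2]² = 66² = 4356
∑_{k=1}^{6} k³ = [6×7/2]² = 21² = 441
∑_{k=7}^{11} k³ = 4356 - 441 = 3915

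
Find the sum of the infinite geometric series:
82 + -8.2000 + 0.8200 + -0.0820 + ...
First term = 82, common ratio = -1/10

For |r| < 1, S = a / (1 - r)
S = 82 / (1 - (-1/10))
S = 82 / (11/10)
S = 820/11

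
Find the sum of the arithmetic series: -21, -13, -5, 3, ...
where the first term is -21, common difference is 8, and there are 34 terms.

Sₙ = n/2 × (first + last)
Last term = a + (n-1)d = -21 + (34-1)×8 = 243
S_34 = 34/2 × (-21 + 243)
S_34 = 34/2 × 222 = 3774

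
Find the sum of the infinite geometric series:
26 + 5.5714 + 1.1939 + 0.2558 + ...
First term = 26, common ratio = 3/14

For |r| < 1, S = a / (1 - r)
S = 26 / (1 - (3/14))
S = 26 / (11/14)
S = 364/11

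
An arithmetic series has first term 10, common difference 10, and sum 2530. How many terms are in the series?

Using S = n/2 × [2a + (n-1)d]
2530 = n/2 × [2(10) + (n-1)(10)]
2530 = n/2 × [20 + 10n - 10]
5060 = n × [10 + 10n]
10n² + (10)n - 5060 = 0
Discriminant: Δ = (10)² - 4(10)(-5060) = 100 + 202400 = 202500
√Δ = 450
n = [-(10) + √Δ] / (2·10) = (-10 + 450) / 20 = 440 / 20 = 22
(The negative root is discarded since n must be a positive integer.)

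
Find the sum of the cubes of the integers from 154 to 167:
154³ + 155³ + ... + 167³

Use ∑_{k=1}^{n} k³ = [n(n+1)/2]², then subtract the first 153 terms.
∑_{k=1}^{167} k³ = [167×168/2]² = 14028² = 196784784
∑_{k=1}^{153} k³ = [153×154/2]² = 11781² = 138791961
∑_{k=154}^{167} k³ = 196784784 - 138791961 = 57992823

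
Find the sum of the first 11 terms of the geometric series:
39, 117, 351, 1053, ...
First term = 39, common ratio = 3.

Sₙ = a(1 - rⁿ) / (1 - r)
S_11 = 39(1 - 3^11) / (1 - 3)
S_11 = 39(1 - 177147) / (-2)
S_11 = 3454347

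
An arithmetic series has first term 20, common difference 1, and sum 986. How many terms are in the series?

Using S = n/2 × [2a + (n-1)d]
986 = n/2 × [2(20) + (n-1)(1)]
986 = n/2 × [40 + 1n - 1]
1972 = n × [39 + 1n]
1n² + (39)n - 1972 = 0
Discriminant: Δ = (39)² - 4(1)(-1972) = 1521 + 7888 = 9409
√Δ = 97
n = [-(39) + √Δ] / (2·1) = (-39 + 97) / 2 = 58 / 2 = 29
(The negative root is discarded since n must be a positive integer.)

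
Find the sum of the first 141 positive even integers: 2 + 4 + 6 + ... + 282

Sum of first n even numbers = n(n+1)
= 141×142
= 20022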